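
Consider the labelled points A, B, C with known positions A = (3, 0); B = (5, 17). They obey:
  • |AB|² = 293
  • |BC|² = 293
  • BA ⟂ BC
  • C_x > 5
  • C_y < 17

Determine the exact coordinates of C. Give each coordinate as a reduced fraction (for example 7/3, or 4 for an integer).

1. C_x = 22  [[BA ⟂ BC ⇒ -2x-17y+299=0] ∩ [|C−(5, 17)|²=293]]
2. C_y = 15  [[BA ⟂ BC ⇒ -2x-17y+299=0] ∩ [|C−(5, 17)|²=293]]
   so C = (22, 15)

C = (22, 15)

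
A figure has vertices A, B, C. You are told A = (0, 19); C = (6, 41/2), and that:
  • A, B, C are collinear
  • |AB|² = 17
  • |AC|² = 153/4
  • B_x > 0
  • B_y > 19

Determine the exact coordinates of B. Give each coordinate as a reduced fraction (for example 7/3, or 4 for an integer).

B = (4, 20)

1. B_x = 4  [[A, B, C are collinear ⇒ 3/2x-6y+114=0] ∩ [|B−(0, 19)|²=17]]
2. B_y = 20  [[A, B, C are collinear ⇒ 3/2x-6y+114=0] ∩ [|B−(0, 19)|²=17]]
   so B = (4, 20)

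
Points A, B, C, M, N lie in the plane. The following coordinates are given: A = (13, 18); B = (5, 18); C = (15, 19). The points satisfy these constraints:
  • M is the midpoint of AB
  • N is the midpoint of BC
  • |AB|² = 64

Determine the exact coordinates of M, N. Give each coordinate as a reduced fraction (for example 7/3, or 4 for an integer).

M = (9, 18)
N = (10, 37/2)

1. M_x = 9  [2·M = A+B = (13, 18)+(5, 18)]
2. M_y = 18  [2·M = A+B = (13, 18)+(5, 18)]
   so M = (9, 18)
3. N_x = 10  [2·N = B+C = (5, 18)+(15, 19)]
4. N_y = 37/2  [2·N = B+C = (5, 18)+(15, 19)]
   so N = (10, 37/2)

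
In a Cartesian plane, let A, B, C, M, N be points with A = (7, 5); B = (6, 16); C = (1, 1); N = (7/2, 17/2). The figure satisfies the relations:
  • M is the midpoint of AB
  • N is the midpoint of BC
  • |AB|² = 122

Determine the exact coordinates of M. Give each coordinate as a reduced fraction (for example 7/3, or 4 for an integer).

1. M_x = 13/2  [2·M = A+B = (7, 5)+(6, 16)]
2. M_y = 21/2  [2·M = A+B = (7, 5)+(6, 16)]
   so M = (13/2, 21/2)

M = (13/2, 21/2)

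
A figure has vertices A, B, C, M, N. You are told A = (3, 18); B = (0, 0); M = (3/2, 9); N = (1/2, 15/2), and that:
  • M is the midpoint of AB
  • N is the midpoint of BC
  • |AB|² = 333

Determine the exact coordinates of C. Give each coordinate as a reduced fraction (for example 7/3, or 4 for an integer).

1. C_x = 1  [C = 2·N−B = 2·(1/2, 15/2)−(0, 0)]
2. C_y = 15  [C = 2·N−B = 2·(1/2, 15/2)−(0, 0)]
   so C = (1, 15)

C = (1, 15)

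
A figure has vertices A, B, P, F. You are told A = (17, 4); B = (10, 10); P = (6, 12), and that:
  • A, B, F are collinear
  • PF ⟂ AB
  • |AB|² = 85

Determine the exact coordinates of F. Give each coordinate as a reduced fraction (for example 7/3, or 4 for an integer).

F = (114/17, 218/17)

1. F_x = 114/17  [[A, B, F are collinear ⇒ -6x-7y+130=0] ∩ [PF ⟂ AB ⇒ -7x+6y-30=0]]
2. F_y = 218/17  [[A, B, F are collinear ⇒ -6x-7y+130=0] ∩ [PF ⟂ AB ⇒ -7x+6y-30=0]]
   so F = (114/17, 218/17)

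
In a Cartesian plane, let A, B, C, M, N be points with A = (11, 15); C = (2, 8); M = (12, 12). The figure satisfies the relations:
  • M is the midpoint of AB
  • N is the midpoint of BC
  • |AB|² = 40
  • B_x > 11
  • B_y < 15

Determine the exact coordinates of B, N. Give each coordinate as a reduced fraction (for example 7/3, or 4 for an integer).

1. B_x = 13  [B = 2·M−A = 2·(12, 12)−(11, 15)]
2. B_y = 9  [B = 2·M−A = 2·(12, 12)−(11, 15)]
   so B = (13, 9)
3. N_x = 15/2  [2·N = B+C = (13, 9)+(2, 8)]
4. N_y = 17/2  [2·N = B+C = (13, 9)+(2, 8)]
   so N = (15/2, 17/2)

B = (13, 9)
N = (15/2, 17/2)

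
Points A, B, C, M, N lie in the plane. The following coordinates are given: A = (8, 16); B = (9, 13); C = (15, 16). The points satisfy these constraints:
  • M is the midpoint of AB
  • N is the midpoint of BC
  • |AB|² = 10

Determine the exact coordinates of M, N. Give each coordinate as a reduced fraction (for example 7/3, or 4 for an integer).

1. M_x = 17/2  [2·M = A+B = (8, 16)+(9, 13)]
2. M_y = 29/2  [2·M = A+B = (8, 16)+(9, 13)]
   so M = (17/2, 29/2)
3. N_x = 12  [2·N = B+C = (9, 13)+(15, 16)]
4. N_y = 29/2  [2·N = B+C = (9, 13)+(15, 16)]
   so N = (12, 29/2)

M = (17/2, 29/2)
N = (12, 29/2)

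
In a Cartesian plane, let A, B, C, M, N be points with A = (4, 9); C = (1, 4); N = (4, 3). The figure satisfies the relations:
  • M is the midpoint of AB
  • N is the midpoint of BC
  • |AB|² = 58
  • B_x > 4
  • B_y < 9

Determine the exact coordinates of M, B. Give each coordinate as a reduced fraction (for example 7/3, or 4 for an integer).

1. B_x = 7  [B = 2·N−C = 2·(4, 3)−(1, 4)]
2. B_y = 2  [B = 2·N−C = 2·(4, 3)−(1, 4)]
   so B = (7, 2)
3. M_x = 11/2  [2·M = A+B = (4, 9)+(7, 2)]
4. M_y = 11/2  [2·M = A+B = (4, 9)+(7, 2)]
   so M = (11/2, 11/2)

M = (11/2, 11/2)
B = (7, 2)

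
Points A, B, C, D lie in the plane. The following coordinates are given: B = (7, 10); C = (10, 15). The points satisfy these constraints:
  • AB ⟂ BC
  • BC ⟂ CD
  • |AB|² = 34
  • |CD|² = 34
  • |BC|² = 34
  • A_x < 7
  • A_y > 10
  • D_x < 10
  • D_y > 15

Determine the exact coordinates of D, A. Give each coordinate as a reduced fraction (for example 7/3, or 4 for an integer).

D = (5, 18)
A = (2, 13)

1. D_x = 5  [[BC ⟂ CD ⇒ 3x+5y-105=0] ∩ [|D−(10, 15)|²=34]]
2. D_y = 18  [[BC ⟂ CD ⇒ 3x+5y-105=0] ∩ [|D−(10, 15)|²=34]]
   so D = (5, 18)
3. A_x = 2  [[AB ⟂ BC ⇒ -3x-5y+71=0] ∩ [|A−(7, 10)|²=34]]
4. A_y = 13  [[AB ⟂ BC ⇒ -3x-5y+71=0] ∩ [|A−(7, 10)|²=34]]
   so A = (2, 13)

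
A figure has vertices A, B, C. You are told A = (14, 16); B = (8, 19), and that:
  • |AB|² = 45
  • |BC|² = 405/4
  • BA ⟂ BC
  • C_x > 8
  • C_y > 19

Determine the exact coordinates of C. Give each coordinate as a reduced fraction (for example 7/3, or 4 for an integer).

1. C_x = 25/2  [[BA ⟂ BC ⇒ 6x-3y+9=0] ∩ [|C−(8, 19)|²=405/4]]
2. C_y = 28  [[BA ⟂ BC ⇒ 6x-3y+9=0] ∩ [|C−(8, 19)|²=405/4]]
   so C = (25/2, 28)

C = (25/2, 28)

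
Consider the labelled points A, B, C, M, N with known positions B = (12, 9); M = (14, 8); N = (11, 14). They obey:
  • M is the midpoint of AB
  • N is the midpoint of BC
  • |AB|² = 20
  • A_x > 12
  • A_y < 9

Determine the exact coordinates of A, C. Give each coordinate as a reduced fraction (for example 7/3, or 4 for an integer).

A = (16, 7)
C = (10, 19)

1. A_x = 16  [A = 2·M−B = 2·(14, 8)−(12, 9)]
2. A_y = 7  [A = 2·M−B = 2·(14, 8)−(12, 9)]
   so A = (16, 7)
3. C_x = 10  [C = 2·N−B = 2·(11, 14)−(12, 9)]
4. C_y = 19  [C = 2·N−B = 2·(11, 14)−(12, 9)]
   so C = (10, 19)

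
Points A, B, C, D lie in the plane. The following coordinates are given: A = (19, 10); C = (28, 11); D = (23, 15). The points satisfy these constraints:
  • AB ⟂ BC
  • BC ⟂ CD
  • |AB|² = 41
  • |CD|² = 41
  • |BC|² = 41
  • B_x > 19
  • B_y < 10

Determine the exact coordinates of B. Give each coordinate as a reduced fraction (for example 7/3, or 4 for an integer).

1. B_x = 24  [[BC ⟂ CD ⇒ 5x-4y-96=0] ∩ [|B−(19, 10)|²=41]]
2. B_y = 6  [[BC ⟂ CD ⇒ 5x-4y-96=0] ∩ [|B−(19, 10)|²=41]]
   so B = (24, 6)

B = (24, 6)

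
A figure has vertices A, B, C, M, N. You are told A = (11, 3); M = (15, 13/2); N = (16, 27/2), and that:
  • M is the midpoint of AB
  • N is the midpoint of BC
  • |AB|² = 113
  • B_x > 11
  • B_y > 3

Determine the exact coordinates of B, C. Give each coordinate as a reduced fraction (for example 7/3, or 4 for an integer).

1. B_x = 19  [B = 2·M−A = 2·(15, 13/2)−(11, 3)]
2. B_y = 10  [B = 2·M−A = 2·(15, 13/2)−(11, 3)]
   so B = (19, 10)
3. C_x = 13  [C = 2·N−B = 2·(16, 27/2)−(19, 10)]
4. C_y = 17  [C = 2·N−B = 2·(16, 27/2)−(19, 10)]
   so C = (13, 17)

B = (19, 10)
C = (13, 17)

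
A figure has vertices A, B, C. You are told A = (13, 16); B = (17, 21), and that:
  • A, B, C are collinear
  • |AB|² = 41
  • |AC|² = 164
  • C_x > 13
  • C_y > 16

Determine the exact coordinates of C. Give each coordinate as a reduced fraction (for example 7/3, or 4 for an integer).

1. C_x = 21  [[A, B, C are collinear ⇒ -5x+4y+1=0] ∩ [|C−(13, 16)|²=164]]
2. C_y = 26  [[A, B, C are collinear ⇒ -5x+4y+1=0] ∩ [|C−(13, 16)|²=164]]
   so C = (21, 26)

C = (21, 26)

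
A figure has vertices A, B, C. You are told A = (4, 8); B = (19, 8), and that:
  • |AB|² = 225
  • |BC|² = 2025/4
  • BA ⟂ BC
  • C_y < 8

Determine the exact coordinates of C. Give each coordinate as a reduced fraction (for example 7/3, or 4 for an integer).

1. C_x = 19  [[BA ⟂ BC ⇒ -15x+285=0] ∩ [|C−(19, 8)|²=2025/4]]
2. C_y = -29/2  [[BA ⟂ BC ⇒ -15x+285=0] ∩ [|C−(19, 8)|²=2025/4]]
   so C = (19, -29/2)

C = (19, -29/2)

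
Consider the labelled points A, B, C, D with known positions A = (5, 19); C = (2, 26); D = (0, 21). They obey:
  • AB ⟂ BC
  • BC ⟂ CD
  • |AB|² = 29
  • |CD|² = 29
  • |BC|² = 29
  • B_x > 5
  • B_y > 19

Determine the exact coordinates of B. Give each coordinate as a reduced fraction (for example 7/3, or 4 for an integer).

1. B_x = 7  [[BC ⟂ CD ⇒ 2x+5y-134=0] ∩ [|B−(5, 19)|²=29]]
2. B_y = 24  [[BC ⟂ CD ⇒ 2x+5y-134=0] ∩ [|B−(5, 19)|²=29]]
   so B = (7, 24)

B = (7, 24)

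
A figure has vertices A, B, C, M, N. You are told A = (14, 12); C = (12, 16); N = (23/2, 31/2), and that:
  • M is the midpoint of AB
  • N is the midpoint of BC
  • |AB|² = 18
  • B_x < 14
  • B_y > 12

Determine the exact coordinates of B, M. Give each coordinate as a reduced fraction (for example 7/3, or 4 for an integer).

B = (11, 15)
M = (25/2, 27/2)

1. B_x = 11  [B = 2·N−C = 2·(23/2, 31/2)−(12, 16)]
2. B_y = 15  [B = 2·N−C = 2·(23/2, 31/2)−(12, 16)]
   so B = (11, 15)
3. M_x = 25/2  [2·M = A+B = (14, 12)+(11, 15)]
4. M_y = 27/2  [2·M = A+B = (14, 12)+(11, 15)]
   so M = (25/2, 27/2)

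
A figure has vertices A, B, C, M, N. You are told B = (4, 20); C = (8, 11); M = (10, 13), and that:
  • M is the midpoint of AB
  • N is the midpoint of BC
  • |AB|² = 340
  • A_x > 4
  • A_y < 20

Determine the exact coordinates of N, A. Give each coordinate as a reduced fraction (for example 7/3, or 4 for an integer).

1. A_x = 16  [A = 2·M−B = 2·(10, 13)−(4, 20)]
2. A_y = 6  [A = 2·M−B = 2·(10, 13)−(4, 20)]
   so A = (16, 6)
3. N_x = 6  [2·N = B+C = (4, 20)+(8, 11)]
4. N_y = 31/2  [2·N = B+C = (4, 20)+(8, 11)]
   so N = (6, 31/2)

N = (6, 31/2)
A = (16, 6)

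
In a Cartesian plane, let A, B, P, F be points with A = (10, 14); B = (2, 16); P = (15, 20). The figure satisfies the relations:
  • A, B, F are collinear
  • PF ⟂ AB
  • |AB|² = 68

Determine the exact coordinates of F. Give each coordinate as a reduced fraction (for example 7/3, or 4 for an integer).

1. F_x = 226/17  [[A, B, F are collinear ⇒ -2x-8y+132=0] ∩ [PF ⟂ AB ⇒ -8x+2y+80=0]]
2. F_y = 224/17  [[A, B, F are collinear ⇒ -2x-8y+132=0] ∩ [PF ⟂ AB ⇒ -8x+2y+80=0]]
   so F = (226/17, 224/17)

F = (226/17, 224/17)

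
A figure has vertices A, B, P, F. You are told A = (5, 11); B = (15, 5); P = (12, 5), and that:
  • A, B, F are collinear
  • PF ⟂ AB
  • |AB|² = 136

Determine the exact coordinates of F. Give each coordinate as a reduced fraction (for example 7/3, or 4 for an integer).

F = (435/34, 215/34)

1. F_x = 435/34  [[A, B, F are collinear ⇒ 6x+10y-140=0] ∩ [PF ⟂ AB ⇒ 10x-6y-90=0]]
2. F_y = 215/34  [[A, B, F are collinear ⇒ 6x+10y-140=0] ∩ [PF ⟂ AB ⇒ 10x-6y-90=0]]
   so F = (435/34, 215/34)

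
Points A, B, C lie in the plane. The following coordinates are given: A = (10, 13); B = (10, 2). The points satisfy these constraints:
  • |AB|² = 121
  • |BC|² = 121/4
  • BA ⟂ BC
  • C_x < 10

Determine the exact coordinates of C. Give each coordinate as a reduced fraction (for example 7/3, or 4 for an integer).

C = (9/2, 2)

1. C_x = 9/2  [[BA ⟂ BC ⇒ 11y-22=0] ∩ [|C−(10, 2)|²=121/4]]
2. C_y = 2  [[BA ⟂ BC ⇒ 11y-22=0] ∩ [|C−(10, 2)|²=121/4]]
   so C = (9/2, 2)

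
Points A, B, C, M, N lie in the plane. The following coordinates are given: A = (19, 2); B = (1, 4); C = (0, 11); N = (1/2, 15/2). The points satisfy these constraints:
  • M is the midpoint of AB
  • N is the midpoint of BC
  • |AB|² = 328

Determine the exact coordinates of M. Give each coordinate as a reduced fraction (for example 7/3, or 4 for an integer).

1. M_x = 10  [2·M = A+B = (19, 2)+(1, 4)]
2. M_y = 3  [2·M = A+B = (19, 2)+(1, 4)]
   so M = (10, 3)

M = (10, 3)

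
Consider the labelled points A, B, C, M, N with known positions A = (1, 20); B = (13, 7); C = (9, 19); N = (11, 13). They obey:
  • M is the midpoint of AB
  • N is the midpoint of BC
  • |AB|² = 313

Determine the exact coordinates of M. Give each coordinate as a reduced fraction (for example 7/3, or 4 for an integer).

1. M_x = 7  [2·M = A+B = (1, 20)+(13, 7)]
2. M_y = 27/2  [2·M = A+B = (1, 20)+(13, 7)]
   so M = (7, 27/2)

M = (7, 27/2)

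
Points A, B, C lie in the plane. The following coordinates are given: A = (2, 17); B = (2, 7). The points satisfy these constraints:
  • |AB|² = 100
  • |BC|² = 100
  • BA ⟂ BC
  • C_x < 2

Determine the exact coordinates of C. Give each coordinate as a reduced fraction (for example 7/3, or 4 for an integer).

1. C_x = -8  [[BA ⟂ BC ⇒ 10y-70=0] ∩ [|C−(2, 7)|²=100]]
2. C_y = 7  [[BA ⟂ BC ⇒ 10y-70=0] ∩ [|C−(2, 7)|²=100]]
   so C = (-8, 7)

C = (-8, 7)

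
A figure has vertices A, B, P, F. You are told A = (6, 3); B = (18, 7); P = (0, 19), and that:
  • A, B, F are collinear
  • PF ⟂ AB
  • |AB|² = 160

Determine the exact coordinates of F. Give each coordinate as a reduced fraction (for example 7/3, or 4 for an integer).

1. F_x = 27/5  [[A, B, F are collinear ⇒ -4x+12y-12=0] ∩ [PF ⟂ AB ⇒ 12x+4y-76=0]]
2. F_y = 14/5  [[A, B, F are collinear ⇒ -4x+12y-12=0] ∩ [PF ⟂ AB ⇒ 12x+4y-76=0]]
   so F = (27/5, 14/5)

F = (27/5, 14/5)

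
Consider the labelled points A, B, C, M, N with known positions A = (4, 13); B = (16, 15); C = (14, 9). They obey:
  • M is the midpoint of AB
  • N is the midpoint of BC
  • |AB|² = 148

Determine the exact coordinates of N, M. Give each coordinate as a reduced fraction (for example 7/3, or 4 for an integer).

N = (15, 12)
M = (10, 14)

1. M_x = 10  [2·M = A+B = (4, 13)+(16, 15)]
2. M_y = 14  [2·M = A+B = (4, 13)+(16, 15)]
   so M = (10, 14)
3. N_x = 15  [2·N = B+C = (16, 15)+(14, 9)]
4. N_y = 12  [2·N = B+C = (16, 15)+(14, 9)]
   so N = (15, 12)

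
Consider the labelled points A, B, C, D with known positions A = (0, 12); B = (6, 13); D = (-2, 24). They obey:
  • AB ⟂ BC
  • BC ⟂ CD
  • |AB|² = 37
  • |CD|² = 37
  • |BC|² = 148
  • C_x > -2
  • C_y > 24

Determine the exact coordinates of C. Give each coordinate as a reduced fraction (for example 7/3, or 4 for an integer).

1. C_x = 4  [[AB ⟂ BC ⇒ 6x+1y-49=0] ∩ [|C−(-2, 24)|²=37]]
2. C_y = 25  [[AB ⟂ BC ⇒ 6x+1y-49=0] ∩ [|C−(-2, 24)|²=37]]
   so C = (4, 25)

C = (4, 25)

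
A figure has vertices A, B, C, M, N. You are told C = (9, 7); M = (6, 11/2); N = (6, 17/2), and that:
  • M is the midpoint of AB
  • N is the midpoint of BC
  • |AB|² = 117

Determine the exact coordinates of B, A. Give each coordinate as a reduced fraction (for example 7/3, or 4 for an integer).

1. B_x = 3  [B = 2·N−C = 2·(6, 17/2)−(9, 7)]
2. B_y = 10  [B = 2·N−C = 2·(6, 17/2)−(9, 7)]
   so B = (3, 10)
3. A_x = 9  [A = 2·M−B = 2·(6, 11/2)−(3, 10)]
4. A_y = 1  [A = 2·M−B = 2·(6, 11/2)−(3, 10)]
   so A = (9, 1)

B = (3, 10)
A = (9, 1)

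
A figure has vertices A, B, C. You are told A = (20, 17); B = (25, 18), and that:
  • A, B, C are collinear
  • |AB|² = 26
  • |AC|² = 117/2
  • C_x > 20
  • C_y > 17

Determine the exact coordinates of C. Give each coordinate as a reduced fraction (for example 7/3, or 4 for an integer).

C = (55/2, 37/2)

1. C_x = 55/2  [[A, B, C are collinear ⇒ -1x+5y-65=0] ∩ [|C−(20, 17)|²=117/2]]
2. C_y = 37/2  [[A, B, C are collinear ⇒ -1x+5y-65=0] ∩ [|C−(20, 17)|²=117/2]]
   so C = (55/2, 37/2)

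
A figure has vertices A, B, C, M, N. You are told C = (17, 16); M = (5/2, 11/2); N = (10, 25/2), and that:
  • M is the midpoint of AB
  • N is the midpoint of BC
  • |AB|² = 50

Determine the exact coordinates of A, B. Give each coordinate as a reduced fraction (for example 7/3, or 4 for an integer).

A = (2, 2)
B = (3, 9)

1. B_x = 3  [B = 2·N−C = 2·(10, 25/2)−(17, 16)]
2. B_y = 9  [B = 2·N−C = 2·(10, 25/2)−(17, 16)]
   so B = (3, 9)
3. A_x = 2  [A = 2·M−B = 2·(5/2, 11/2)−(3, 9)]
4. A_y = 2  [A = 2·M−B = 2·(5/2, 11/2)−(3, 9)]
   so A = (2, 2)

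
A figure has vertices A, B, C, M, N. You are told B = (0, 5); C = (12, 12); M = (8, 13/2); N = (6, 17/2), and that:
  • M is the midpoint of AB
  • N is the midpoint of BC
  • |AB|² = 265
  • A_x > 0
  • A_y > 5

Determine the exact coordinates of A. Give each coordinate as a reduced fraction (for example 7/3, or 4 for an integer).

A = (16, 8)

1. A_x = 16  [A = 2·M−B = 2·(8, 13/2)−(0, 5)]
2. A_y = 8  [A = 2·M−B = 2·(8, 13/2)−(0, 5)]
   so A = (16, 8)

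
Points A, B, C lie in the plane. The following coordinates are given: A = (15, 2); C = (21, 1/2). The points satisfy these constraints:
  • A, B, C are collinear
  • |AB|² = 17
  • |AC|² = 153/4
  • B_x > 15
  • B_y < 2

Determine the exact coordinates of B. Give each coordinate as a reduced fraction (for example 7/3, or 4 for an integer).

1. B_x = 19  [[A, B, C are collinear ⇒ -3/2x-6y+69/2=0] ∩ [|B−(15, 2)|²=17]]
2. B_y = 1  [[A, B, C are collinear ⇒ -3/2x-6y+69/2=0] ∩ [|B−(15, 2)|²=17]]
   so B = (19, 1)

B = (19, 1)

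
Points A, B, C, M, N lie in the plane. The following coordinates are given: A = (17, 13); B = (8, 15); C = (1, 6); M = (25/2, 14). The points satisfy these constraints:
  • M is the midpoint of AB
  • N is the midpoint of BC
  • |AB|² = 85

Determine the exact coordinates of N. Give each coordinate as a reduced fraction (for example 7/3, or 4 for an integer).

N = (9/2, 21/2)

1. N_x = 9/2  [2·N = B+C = (8, 15)+(1, 6)]
2. N_y = 21/2  [2·N = B+C = (8, 15)+(1, 6)]
   so N = (9/2, 21/2)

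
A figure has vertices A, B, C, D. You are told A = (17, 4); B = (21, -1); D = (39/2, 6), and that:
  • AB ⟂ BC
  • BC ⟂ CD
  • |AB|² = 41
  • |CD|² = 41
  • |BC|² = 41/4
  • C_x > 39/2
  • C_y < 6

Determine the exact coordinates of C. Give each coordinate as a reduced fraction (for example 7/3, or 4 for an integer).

1. C_x = 47/2  [[AB ⟂ BC ⇒ 4x-5y-89=0] ∩ [|C−(39/2, 6)|²=41]]
2. C_y = 1  [[AB ⟂ BC ⇒ 4x-5y-89=0] ∩ [|C−(39/2, 6)|²=41]]
   so C = (47/2, 1)

C = (47/2, 1)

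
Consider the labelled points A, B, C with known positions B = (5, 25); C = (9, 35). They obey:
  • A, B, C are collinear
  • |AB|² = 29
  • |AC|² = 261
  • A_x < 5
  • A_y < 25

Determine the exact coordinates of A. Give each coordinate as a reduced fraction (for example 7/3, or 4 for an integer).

1. A_x = 3  [[A, B, C are collinear ⇒ -10x+4y-50=0] ∩ [|A−(5, 25)|²=29]]
2. A_y = 20  [[A, B, C are collinear ⇒ -10x+4y-50=0] ∩ [|A−(5, 25)|²=29]]
   so A = (3, 20)

A = (3, 20)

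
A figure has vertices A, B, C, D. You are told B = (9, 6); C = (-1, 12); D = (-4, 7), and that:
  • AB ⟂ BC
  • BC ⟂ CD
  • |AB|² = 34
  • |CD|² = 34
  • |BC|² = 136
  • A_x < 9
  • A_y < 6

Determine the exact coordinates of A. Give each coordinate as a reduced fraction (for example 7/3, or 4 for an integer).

1. A_x = 6  [[AB ⟂ BC ⇒ 10x-6y-54=0] ∩ [|A−(9, 6)|²=34]]
2. A_y = 1  [[AB ⟂ BC ⇒ 10x-6y-54=0] ∩ [|A−(9, 6)|²=34]]
   so A = (6, 1)

A = (6, 1)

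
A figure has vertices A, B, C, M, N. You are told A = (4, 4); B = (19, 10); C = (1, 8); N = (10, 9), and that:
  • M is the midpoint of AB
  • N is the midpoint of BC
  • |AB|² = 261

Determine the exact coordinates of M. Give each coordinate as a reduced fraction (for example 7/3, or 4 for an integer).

M = (23/2, 7)

1. M_x = 23/2  [2·M = A+B = (4, 4)+(19, 10)]
2. M_y = 7  [2·M = A+B = (4, 4)+(19, 10)]
   so M = (23/2, 7)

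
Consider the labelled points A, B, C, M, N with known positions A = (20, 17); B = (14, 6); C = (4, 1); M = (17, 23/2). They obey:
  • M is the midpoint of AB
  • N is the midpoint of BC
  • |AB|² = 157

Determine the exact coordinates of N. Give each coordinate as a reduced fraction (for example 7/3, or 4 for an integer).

1. N_x = 9  [2·N = B+C = (14, 6)+(4, 1)]
2. N_y = 7/2  [2·N = B+C = (14, 6)+(4, 1)]
   so N = (9, 7/2)

N = (9, 7/2)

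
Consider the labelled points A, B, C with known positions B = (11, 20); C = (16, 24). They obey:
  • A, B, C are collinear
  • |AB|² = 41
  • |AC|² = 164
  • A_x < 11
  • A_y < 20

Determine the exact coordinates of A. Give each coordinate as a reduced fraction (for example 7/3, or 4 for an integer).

A = (6, 16)

1. A_x = 6  [[A, B, C are collinear ⇒ -4x+5y-56=0] ∩ [|A−(11, 20)|²=41]]
2. A_y = 16  [[A, B, C are collinear ⇒ -4x+5y-56=0] ∩ [|A−(11, 20)|²=41]]
   so A = (6, 16)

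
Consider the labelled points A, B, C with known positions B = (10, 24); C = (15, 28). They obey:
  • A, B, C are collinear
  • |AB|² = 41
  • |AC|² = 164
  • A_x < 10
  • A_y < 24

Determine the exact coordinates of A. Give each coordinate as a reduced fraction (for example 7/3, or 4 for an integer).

1. A_x = 5  [[A, B, C are collinear ⇒ -4x+5y-80=0] ∩ [|A−(10, 24)|²=41]]
2. A_y = 20  [[A, B, C are collinear ⇒ -4x+5y-80=0] ∩ [|A−(10, 24)|²=41]]
   so A = (5, 20)

A = (5, 20)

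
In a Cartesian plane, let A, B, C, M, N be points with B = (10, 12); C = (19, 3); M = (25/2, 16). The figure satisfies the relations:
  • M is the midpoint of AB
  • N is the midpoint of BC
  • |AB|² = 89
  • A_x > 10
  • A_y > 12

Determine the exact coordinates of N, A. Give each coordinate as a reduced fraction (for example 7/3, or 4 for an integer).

N = (29/2, 15/2)
A = (15, 20)

1. A_x = 15  [A = 2·M−B = 2·(25/2, 16)−(10, 12)]
2. A_y = 20  [A = 2·M−B = 2·(25/2, 16)−(10, 12)]
   so A = (15, 20)
3. N_x = 29/2  [2·N = B+C = (10, 12)+(19, 3)]
4. N_y = 15/2  [2·N = B+C = (10, 12)+(19, 3)]
   so N = (29/2, 15/2)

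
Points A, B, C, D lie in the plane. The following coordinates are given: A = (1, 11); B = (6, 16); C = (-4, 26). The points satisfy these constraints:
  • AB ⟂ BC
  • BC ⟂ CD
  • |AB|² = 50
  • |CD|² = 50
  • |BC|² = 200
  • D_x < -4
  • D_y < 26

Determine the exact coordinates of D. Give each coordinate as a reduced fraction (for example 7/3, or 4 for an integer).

1. D_x = -9  [[BC ⟂ CD ⇒ -10x+10y-300=0] ∩ [|D−(-4, 26)|²=50]]
2. D_y = 21  [[BC ⟂ CD ⇒ -10x+10y-300=0] ∩ [|D−(-4, 26)|²=50]]
   so D = (-9, 21)

D = (-9, 21)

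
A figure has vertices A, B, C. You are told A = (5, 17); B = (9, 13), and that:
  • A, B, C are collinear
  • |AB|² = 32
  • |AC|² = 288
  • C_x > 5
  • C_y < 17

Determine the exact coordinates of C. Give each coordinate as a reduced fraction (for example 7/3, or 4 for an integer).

1. C_x = 17  [[A, B, C are collinear ⇒ 4x+4y-88=0] ∩ [|C−(5, 17)|²=288]]
2. C_y = 5  [[A, B, C are collinear ⇒ 4x+4y-88=0] ∩ [|C−(5, 17)|²=288]]
   so C = (17, 5)

C = (17, 5)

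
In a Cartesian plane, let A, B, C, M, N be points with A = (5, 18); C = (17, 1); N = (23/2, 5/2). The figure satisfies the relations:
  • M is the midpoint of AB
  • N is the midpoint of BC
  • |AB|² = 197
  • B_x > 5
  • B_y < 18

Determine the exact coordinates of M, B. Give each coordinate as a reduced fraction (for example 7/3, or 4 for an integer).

M = (11/2, 11)
B = (6, 4)

1. B_x = 6  [B = 2·N−C = 2·(23/2, 5/2)−(17, 1)]
2. B_y = 4  [B = 2·N−C = 2·(23/2, 5/2)−(17, 1)]
   so B = (6, 4)
3. M_x = 11/2  [2·M = A+B = (5, 18)+(6, 4)]
4. M_y = 11  [2·M = A+B = (5, 18)+(6, 4)]
   so M = (11/2, 11)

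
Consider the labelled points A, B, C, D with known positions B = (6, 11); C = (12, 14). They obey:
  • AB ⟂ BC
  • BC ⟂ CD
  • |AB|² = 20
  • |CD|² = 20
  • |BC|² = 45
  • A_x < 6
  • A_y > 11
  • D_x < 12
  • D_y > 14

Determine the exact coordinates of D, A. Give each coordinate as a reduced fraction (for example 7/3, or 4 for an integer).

1. D_x = 10  [[BC ⟂ CD ⇒ 6x+3y-114=0] ∩ [|D−(12, 14)|²=20]]
2. D_y = 18  [[BC ⟂ CD ⇒ 6x+3y-114=0] ∩ [|D−(12, 14)|²=20]]
   so D = (10, 18)
3. A_x = 4  [[AB ⟂ BC ⇒ -6x-3y+69=0] ∩ [|A−(6, 11)|²=20]]
4. A_y = 15  [[AB ⟂ BC ⇒ -6x-3y+69=0] ∩ [|A−(6, 11)|²=20]]
   so A = (4, 15)

D = (10, 18)
A = (4, 15)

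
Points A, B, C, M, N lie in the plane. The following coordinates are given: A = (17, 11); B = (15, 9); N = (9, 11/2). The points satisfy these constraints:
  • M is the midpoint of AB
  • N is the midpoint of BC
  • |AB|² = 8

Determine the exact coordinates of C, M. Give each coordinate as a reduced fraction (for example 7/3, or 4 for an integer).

C = (3, 2)
M = (16, 10)

1. M_x = 16  [2·M = A+B = (17, 11)+(15, 9)]
2. M_y = 10  [2·M = A+B = (17, 11)+(15, 9)]
   so M = (16, 10)
3. C_x = 3  [C = 2·N−B = 2·(9, 11/2)−(15, 9)]
4. C_y = 2  [C = 2·N−B = 2·(9, 11/2)−(15, 9)]
   so C = (3, 2)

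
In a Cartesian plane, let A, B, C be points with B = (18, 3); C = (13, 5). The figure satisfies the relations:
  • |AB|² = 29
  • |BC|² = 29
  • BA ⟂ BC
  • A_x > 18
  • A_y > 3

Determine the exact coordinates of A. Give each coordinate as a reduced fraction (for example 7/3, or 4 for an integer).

A = (20, 8)

1. A_x = 20  [[BA ⟂ BC ⇒ -5x+2y+84=0] ∩ [|A−(18, 3)|²=29]]
2. A_y = 8  [[BA ⟂ BC ⇒ -5x+2y+84=0] ∩ [|A−(18, 3)|²=29]]
   so A = (20, 8)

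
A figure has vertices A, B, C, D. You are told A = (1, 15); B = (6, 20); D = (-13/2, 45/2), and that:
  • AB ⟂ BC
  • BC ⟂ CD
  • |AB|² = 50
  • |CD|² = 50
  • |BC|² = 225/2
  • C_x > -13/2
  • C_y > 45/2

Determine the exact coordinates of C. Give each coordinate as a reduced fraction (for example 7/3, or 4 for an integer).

1. C_x = -3/2  [[AB ⟂ BC ⇒ 5x+5y-130=0] ∩ [|C−(-13/2, 45/2)|²=50]]
2. C_y = 55/2  [[AB ⟂ BC ⇒ 5x+5y-130=0] ∩ [|C−(-13/2, 45/2)|²=50]]
   so C = (-3/2, 55/2)

C = (-3/2, 55/2)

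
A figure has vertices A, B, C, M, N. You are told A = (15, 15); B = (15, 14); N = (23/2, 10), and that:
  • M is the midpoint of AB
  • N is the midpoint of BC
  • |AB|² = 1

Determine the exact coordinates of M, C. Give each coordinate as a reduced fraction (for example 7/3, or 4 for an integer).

M = (15, 29/2)
C = (8, 6)

1. M_x = 15  [2·M = A+B = (15, 15)+(15, 14)]
2. M_y = 29/2  [2·M = A+B = (15, 15)+(15, 14)]
   so M = (15, 29/2)
3. C_x = 8  [C = 2·N−B = 2·(23/2, 10)−(15, 14)]
4. C_y = 6  [C = 2·N−B = 2·(23/2, 10)−(15, 14)]
   so C = (8, 6)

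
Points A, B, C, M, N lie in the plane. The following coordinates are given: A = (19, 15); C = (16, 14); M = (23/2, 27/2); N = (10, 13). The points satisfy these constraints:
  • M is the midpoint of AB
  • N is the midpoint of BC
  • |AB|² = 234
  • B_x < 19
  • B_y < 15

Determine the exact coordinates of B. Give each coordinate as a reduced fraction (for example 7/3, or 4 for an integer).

B = (4, 12)

1. B_x = 4  [B = 2·M−A = 2·(23/2, 27/2)−(19, 15)]
2. B_y = 12  [B = 2·M−A = 2·(23/2, 27/2)−(19, 15)]
   so B = (4, 12)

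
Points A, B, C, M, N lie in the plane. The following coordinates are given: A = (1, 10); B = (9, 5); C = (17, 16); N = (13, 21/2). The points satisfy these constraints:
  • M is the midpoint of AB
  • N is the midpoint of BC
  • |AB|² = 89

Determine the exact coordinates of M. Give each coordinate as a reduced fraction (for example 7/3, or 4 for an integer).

1. M_x = 5  [2·M = A+B = (1, 10)+(9, 5)]
2. M_y = 15/2  [2·M = A+B = (1, 10)+(9, 5)]
   so M = (5, 15/2)

M = (5, 15/2)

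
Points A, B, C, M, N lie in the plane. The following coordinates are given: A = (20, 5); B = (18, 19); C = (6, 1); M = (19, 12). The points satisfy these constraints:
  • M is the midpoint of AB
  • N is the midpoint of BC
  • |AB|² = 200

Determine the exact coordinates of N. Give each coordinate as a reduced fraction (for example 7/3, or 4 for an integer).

N = (12, 10)

1. N_x = 12  [2·N = B+C = (18, 19)+(6, 1)]
2. N_y = 10  [2·N = B+C = (18, 19)+(6, 1)]
   so N = (12, 10)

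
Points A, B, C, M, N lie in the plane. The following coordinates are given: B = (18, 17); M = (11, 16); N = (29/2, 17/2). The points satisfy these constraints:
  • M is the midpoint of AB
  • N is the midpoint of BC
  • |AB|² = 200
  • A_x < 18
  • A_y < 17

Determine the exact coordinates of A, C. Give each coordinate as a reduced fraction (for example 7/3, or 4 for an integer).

1. A_x = 4  [A = 2·M−B = 2·(11, 16)−(18, 17)]
2. A_y = 15  [A = 2·M−B = 2·(11, 16)−(18, 17)]
   so A = (4, 15)
3. C_x = 11  [C = 2·N−B = 2·(29/2, 17/2)−(18, 17)]
4. C_y = 0  [C = 2·N−B = 2·(29/2, 17/2)−(18, 17)]
   so C = (11, 0)

A = (4, 15)
C = (11, 0)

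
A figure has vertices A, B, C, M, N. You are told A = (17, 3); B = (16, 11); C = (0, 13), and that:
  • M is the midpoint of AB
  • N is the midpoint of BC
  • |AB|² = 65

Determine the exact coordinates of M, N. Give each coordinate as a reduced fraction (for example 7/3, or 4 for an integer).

1. M_x = 33/2  [2·M = A+B = (17, 3)+(16, 11)]
2. M_y = 7  [2·M = A+B = (17, 3)+(16, 11)]
   so M = (33/2, 7)
3. N_x = 8  [2·N = B+C = (16, 11)+(0, 13)]
4. N_y = 12  [2·N = B+C = (16, 11)+(0, 13)]
   so N = (8, 12)

M = (33/2, 7)
N = (8, 12)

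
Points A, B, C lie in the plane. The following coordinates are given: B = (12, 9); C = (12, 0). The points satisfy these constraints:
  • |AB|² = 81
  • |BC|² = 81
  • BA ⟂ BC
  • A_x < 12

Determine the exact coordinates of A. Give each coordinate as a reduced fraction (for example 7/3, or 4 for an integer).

1. A_x = 3  [[BA ⟂ BC ⇒ -9y+81=0] ∩ [|A−(12, 9)|²=81]]
2. A_y = 9  [[BA ⟂ BC ⇒ -9y+81=0] ∩ [|A−(12, 9)|²=81]]
   so A = (3, 9)

A = (3, 9)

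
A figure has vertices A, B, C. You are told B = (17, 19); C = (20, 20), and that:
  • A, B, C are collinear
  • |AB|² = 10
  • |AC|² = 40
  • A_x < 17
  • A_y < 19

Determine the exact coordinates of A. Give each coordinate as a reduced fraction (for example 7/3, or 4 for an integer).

1. A_x = 14  [[A, B, C are collinear ⇒ -1x+3y-40=0] ∩ [|A−(17, 19)|²=10]]
2. A_y = 18  [[A, B, C are collinear ⇒ -1x+3y-40=0] ∩ [|A−(17, 19)|²=10]]
   so A = (14, 18)

A = (14, 18)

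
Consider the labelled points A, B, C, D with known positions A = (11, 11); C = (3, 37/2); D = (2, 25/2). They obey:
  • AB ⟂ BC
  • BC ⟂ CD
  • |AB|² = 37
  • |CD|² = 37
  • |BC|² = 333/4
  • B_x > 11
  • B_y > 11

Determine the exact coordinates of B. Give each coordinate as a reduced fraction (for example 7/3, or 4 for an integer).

1. B_x = 12  [[BC ⟂ CD ⇒ 1x+6y-114=0] ∩ [|B−(11, 11)|²=37]]
2. B_y = 17  [[BC ⟂ CD ⇒ 1x+6y-114=0] ∩ [|B−(11, 11)|²=37]]
   so B = (12, 17)

B = (12, 17)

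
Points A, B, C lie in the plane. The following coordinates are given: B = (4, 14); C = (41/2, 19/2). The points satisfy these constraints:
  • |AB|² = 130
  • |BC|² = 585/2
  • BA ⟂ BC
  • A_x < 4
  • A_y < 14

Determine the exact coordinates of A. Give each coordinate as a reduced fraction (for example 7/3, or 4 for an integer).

A = (1, 3)

1. A_x = 1  [[BA ⟂ BC ⇒ 33/2x-9/2y-3=0] ∩ [|A−(4, 14)|²=130]]
2. A_y = 3  [[BA ⟂ BC ⇒ 33/2x-9/2y-3=0] ∩ [|A−(4, 14)|²=130]]
   so A = (1, 3)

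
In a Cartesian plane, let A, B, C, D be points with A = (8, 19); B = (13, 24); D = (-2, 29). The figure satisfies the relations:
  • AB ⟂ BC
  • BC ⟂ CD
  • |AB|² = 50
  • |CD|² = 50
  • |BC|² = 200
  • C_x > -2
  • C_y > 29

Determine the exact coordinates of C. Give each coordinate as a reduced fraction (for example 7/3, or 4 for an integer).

C = (3, 34)

1. C_x = 3  [[AB ⟂ BC ⇒ 5x+5y-185=0] ∩ [|C−(-2, 29)|²=50]]
2. C_y = 34  [[AB ⟂ BC ⇒ 5x+5y-185=0] ∩ [|C−(-2, 29)|²=50]]
   so C = (3, 34)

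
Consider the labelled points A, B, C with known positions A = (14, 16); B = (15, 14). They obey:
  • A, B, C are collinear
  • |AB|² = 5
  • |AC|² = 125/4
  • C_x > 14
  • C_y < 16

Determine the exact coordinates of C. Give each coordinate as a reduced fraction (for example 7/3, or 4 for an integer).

1. C_x = 33/2  [[A, B, C are collinear ⇒ 2x+1y-44=0] ∩ [|C−(14, 16)|²=125/4]]
2. C_y = 11  [[A, B, C are collinear ⇒ 2x+1y-44=0] ∩ [|C−(14, 16)|²=125/4]]
   so C = (33/2, 11)

C = (33/2, 11)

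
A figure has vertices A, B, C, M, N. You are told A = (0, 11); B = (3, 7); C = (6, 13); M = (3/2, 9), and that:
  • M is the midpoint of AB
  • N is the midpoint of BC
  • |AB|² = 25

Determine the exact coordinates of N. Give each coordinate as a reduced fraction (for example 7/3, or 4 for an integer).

1. N_x = 9/2  [2·N = B+C = (3, 7)+(6, 13)]
2. N_y = 10  [2·N = B+C = (3, 7)+(6, 13)]
   so N = (9/2, 10)

N = (9/2, 10)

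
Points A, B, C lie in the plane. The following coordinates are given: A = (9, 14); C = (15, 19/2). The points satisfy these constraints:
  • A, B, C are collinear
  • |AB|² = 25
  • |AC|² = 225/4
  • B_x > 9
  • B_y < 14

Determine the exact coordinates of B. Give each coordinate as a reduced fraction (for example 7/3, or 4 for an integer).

1. B_x = 13  [[A, B, C are collinear ⇒ -9/2x-6y+249/2=0] ∩ [|B−(9, 14)|²=25]]
2. B_y = 11  [[A, B, C are collinear ⇒ -9/2x-6y+249/2=0] ∩ [|B−(9, 14)|²=25]]
   so B = (13, 11)

B = (13, 11)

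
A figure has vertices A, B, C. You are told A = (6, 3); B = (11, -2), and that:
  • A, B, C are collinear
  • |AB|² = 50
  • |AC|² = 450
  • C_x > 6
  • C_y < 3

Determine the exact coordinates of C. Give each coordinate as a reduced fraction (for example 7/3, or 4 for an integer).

C = (21, -12)

1. C_x = 21  [[A, B, C are collinear ⇒ 5x+5y-45=0] ∩ [|C−(6, 3)|²=450]]
2. C_y = -12  [[A, B, C are collinear ⇒ 5x+5y-45=0] ∩ [|C−(6, 3)|²=450]]
   so C = (21, -12)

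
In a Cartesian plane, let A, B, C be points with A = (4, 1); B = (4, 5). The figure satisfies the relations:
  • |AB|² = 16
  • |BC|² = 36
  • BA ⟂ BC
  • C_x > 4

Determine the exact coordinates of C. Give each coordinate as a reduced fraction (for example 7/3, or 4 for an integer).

C = (10, 5)

1. C_x = 10  [[BA ⟂ BC ⇒ -4y+20=0] ∩ [|C−(4, 5)|²=36]]
2. C_y = 5  [[BA ⟂ BC ⇒ -4y+20=0] ∩ [|C−(4, 5)|²=36]]
   so C = (10, 5)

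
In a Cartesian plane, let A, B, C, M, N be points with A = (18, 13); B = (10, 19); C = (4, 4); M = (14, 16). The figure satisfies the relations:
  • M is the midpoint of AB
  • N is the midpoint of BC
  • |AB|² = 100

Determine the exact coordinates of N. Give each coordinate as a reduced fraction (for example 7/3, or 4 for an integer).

N = (7, 23/2)

1. N_x = 7  [2·N = B+C = (10, 19)+(4, 4)]
2. N_y = 23/2  [2·N = B+C = (10, 19)+(4, 4)]
   so N = (7, 23/2)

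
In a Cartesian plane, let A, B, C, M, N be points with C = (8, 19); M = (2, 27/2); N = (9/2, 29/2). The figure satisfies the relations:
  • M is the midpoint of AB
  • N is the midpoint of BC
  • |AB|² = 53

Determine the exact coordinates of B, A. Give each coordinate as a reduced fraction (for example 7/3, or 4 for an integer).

B = (1, 10)
A = (3, 17)

1. B_x = 1  [B = 2·N−C = 2·(9/2, 29/2)−(8, 19)]
2. B_y = 10  [B = 2·N−C = 2·(9/2, 29/2)−(8, 19)]
   so B = (1, 10)
3. A_x = 3  [A = 2·M−B = 2·(2, 27/2)−(1, 10)]
4. A_y = 17  [A = 2·M−B = 2·(2, 27/2)−(1, 10)]
   so A = (3, 17)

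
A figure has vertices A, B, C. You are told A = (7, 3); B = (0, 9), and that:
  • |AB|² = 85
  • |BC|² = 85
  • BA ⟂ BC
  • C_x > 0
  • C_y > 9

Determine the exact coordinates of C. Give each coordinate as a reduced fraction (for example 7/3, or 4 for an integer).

C = (6, 16)

1. C_x = 6  [[BA ⟂ BC ⇒ 7x-6y+54=0] ∩ [|C−(0, 9)|²=85]]
2. C_y = 16  [[BA ⟂ BC ⇒ 7x-6y+54=0] ∩ [|C−(0, 9)|²=85]]
   so C = (6, 16)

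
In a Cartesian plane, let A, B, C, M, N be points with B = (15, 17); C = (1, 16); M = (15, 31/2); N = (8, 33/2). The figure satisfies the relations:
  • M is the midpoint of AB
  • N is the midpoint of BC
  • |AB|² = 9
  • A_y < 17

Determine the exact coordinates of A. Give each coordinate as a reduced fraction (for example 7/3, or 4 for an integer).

1. A_x = 15  [A = 2·M−B = 2·(15, 31/2)−(15, 17)]
2. A_y = 14  [A = 2·M−B = 2·(15, 31/2)−(15, 17)]
   so A = (15, 14)

A = (15, 14)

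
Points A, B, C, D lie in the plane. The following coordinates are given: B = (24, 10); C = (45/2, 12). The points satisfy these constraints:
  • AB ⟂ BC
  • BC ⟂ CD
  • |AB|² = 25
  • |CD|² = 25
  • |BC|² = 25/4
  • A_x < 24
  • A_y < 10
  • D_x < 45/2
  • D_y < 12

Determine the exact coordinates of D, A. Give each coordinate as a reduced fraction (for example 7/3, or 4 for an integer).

1. D_x = 37/2  [[BC ⟂ CD ⇒ -3/2x+2y+39/4=0] ∩ [|D−(45/2, 12)|²=25]]
2. D_y = 9  [[BC ⟂ CD ⇒ -3/2x+2y+39/4=0] ∩ [|D−(45/2, 12)|²=25]]
   so D = (37/2, 9)
3. A_x = 20  [[AB ⟂ BC ⇒ 3/2x-2y-16=0] ∩ [|A−(24, 10)|²=25]]
4. A_y = 7  [[AB ⟂ BC ⇒ 3/2x-2y-16=0] ∩ [|A−(24, 10)|²=25]]
   so A = (20, 7)

D = (37/2, 9)
A = (20, 7)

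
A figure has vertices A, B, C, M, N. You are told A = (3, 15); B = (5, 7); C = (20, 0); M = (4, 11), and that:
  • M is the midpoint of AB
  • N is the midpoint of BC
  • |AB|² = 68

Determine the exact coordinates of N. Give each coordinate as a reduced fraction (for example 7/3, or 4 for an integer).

1. N_x = 25/2  [2·N = B+C = (5, 7)+(20, 0)]
2. N_y = 7/2  [2·N = B+C = (5, 7)+(20, 0)]
   so N = (25/2, 7/2)

N = (25/2, 7/2)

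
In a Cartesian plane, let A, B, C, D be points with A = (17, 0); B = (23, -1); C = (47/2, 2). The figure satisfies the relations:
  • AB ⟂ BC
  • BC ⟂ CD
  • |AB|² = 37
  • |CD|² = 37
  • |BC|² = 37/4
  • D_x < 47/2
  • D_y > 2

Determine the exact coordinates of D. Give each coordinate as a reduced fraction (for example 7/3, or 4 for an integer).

1. D_x = 35/2  [[BC ⟂ CD ⇒ 1/2x+3y-71/4=0] ∩ [|D−(47/2, 2)|²=37]]
2. D_y = 3  [[BC ⟂ CD ⇒ 1/2x+3y-71/4=0] ∩ [|D−(47/2, 2)|²=37]]
   so D = (35/2, 3)

D = (35/2, 3)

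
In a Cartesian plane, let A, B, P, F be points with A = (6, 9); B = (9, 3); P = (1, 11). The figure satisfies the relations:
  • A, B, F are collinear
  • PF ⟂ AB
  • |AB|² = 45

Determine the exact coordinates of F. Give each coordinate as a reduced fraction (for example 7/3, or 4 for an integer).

F = (21/5, 63/5)

1. F_x = 21/5  [[A, B, F are collinear ⇒ 6x+3y-63=0] ∩ [PF ⟂ AB ⇒ 3x-6y+63=0]]
2. F_y = 63/5  [[A, B, F are collinear ⇒ 6x+3y-63=0] ∩ [PF ⟂ AB ⇒ 3x-6y+63=0]]
   so F = (21/5, 63/5)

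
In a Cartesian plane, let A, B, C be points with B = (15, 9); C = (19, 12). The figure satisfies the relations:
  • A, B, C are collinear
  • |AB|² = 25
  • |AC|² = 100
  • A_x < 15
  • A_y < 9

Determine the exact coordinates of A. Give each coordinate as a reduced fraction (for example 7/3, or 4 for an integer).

1. A_x = 11  [[A, B, C are collinear ⇒ -3x+4y+9=0] ∩ [|A−(15, 9)|²=25]]
2. A_y = 6  [[A, B, C are collinear ⇒ -3x+4y+9=0] ∩ [|A−(15, 9)|²=25]]
   so A = (11, 6)

A = (11, 6)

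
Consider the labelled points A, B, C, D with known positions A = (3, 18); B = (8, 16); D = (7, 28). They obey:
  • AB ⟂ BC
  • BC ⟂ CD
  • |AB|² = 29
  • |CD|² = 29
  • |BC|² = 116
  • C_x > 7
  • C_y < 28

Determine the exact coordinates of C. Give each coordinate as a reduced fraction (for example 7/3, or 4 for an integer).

C = (12, 26)

1. C_x = 12  [[AB ⟂ BC ⇒ 5x-2y-8=0] ∩ [|C−(7, 28)|²=29]]
2. C_y = 26  [[AB ⟂ BC ⇒ 5x-2y-8=0] ∩ [|C−(7, 28)|²=29]]
   so C = (12, 26)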